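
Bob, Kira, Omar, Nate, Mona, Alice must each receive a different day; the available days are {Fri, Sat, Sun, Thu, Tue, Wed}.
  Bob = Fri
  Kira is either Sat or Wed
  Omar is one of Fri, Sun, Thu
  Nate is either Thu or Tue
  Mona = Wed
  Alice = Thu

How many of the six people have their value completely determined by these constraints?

Bob's domain is down to {Fri}, so Bob = Fri. Remove Fri from Omar.
That leaves Mona = Wed. Strike Wed from Kira.
Alice must be Thu (only option left). So Omar, Nate can't be Thu.
That leaves Kira = Sat.
That leaves Omar = Sun.
Nate has just one choice, so Nate = Tue.
Every person is fixed: Bob=Fri, Kira=Sat, Omar=Sun, Nate=Tue, Mona=Wed, Alice=Thu. That makes 6.

6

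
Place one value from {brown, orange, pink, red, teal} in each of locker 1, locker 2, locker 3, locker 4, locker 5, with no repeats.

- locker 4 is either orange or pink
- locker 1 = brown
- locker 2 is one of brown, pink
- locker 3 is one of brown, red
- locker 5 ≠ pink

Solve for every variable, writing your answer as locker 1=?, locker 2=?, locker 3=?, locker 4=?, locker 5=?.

locker 1=brown, locker 2=pink, locker 3=red, locker 4=orange, locker 5=teal

locker 1's domain is down to {brown}, so locker 1 = brown. Strike brown from locker 2, locker 3, locker 5.
locker 2's domain is down to {pink}, so locker 2 = pink. Strike pink from locker 4.
locker 3 has just one choice, so locker 3 = red. Remove red from locker 5.
locker 4 has just one choice, so locker 4 = orange. So locker 5 can't be orange.
locker 5's domain is down to {teal}, so locker 5 = teal.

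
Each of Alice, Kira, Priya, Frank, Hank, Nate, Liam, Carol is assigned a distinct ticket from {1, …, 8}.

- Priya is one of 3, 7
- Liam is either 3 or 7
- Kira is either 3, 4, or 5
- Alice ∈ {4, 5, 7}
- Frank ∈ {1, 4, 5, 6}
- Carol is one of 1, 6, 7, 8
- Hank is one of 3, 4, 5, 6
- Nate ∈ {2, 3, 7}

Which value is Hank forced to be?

6

Among the 8 variables, 2 fits only Nate (and all 8 values in {1, 2, 3, 4, 5, 6, 7, 8} must be used), so Nate = 2.
The 7 still-open variables together cover exactly {1, 3, 4, 5, 6, 7, 8} — 7 values for 7 variables — and 8 appears only in Carol's list, so Carol = 8.
The 6 still-open variables together cover exactly {1, 3, 4, 5, 6, 7} — 6 values for 6 variables — and 1 appears only in Frank's list, so Frank = 1.
Among the 5 still-open variables, 6 fits only Hank (and all 5 values in {3, 4, 5, 6, 7} must be used), so Hank = 6.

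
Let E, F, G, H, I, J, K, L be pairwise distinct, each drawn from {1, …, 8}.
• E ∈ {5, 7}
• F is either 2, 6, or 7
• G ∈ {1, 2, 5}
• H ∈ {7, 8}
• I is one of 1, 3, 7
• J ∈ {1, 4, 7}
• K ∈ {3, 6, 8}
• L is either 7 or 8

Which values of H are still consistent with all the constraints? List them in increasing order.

The 8 variables draw from only 8 values {1, 2, 3, 4, 5, 6, 7, 8}, so each is used; only J can be 4, hence J = 4.
H and L between them cover only {7, 8} — a naked pair. Remove those values from E, F, I, K.
E's domain is down to {5}, so E = 5. Remove 5 from G.
No further eliminations apply; H can still be any of 7, 8.

7, 8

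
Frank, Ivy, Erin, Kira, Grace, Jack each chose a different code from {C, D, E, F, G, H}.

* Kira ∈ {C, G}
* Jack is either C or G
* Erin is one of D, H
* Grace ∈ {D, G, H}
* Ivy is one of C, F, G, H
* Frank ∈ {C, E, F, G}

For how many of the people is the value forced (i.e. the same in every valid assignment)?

The 6 variables together cover exactly {C, D, E, F, G, H} — 6 values for 6 variables — and E appears only in Frank's list, so Frank = E.
The 5 still-open variables draw from only 5 values {C, D, F, G, H}, so each is used; only Ivy can be F, hence Ivy = F.
Kira and Jack share exactly the 2 values {C, G}; by pigeonhole those values go to them, so strike C, G from Grace.
Determined: Frank=E, Ivy=F. The other people each still have more than one consistent value. That makes 2.

2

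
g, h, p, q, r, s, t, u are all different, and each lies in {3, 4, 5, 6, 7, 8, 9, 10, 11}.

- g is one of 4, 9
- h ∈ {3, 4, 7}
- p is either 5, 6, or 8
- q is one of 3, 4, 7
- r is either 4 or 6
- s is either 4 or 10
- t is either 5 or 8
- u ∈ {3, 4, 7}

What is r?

6

The 8 variables together cover exactly {3, 4, 5, 6, 7, 8, 9, 10} — 8 values for 8 variables — and 9 appears only in g's list, so g = 9.
The 7 still-open variables draw from only 7 values {3, 4, 5, 6, 7, 8, 10}, so each is used; only s can be 10, hence s = 10.
h, q, u share exactly the 3 values {3, 4, 7}; by pigeonhole those values go to them, so strike 3, 4, 7 from r.
So r = 6.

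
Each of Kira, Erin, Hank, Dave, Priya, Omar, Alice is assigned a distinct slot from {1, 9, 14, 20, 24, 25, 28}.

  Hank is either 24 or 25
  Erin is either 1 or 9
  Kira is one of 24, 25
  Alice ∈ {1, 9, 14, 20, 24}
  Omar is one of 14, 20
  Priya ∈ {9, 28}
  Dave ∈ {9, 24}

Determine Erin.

The 7 variables draw from only 7 values {1, 9, 14, 20, 24, 25, 28}, so each is used; only Priya can be 28, hence Priya = 28.
Kira and Hank share exactly the 2 values {24, 25}; by pigeonhole those values go to them, so strike 24, 25 from Dave, Alice.
Dave's domain is down to {9}, so Dave = 9. So Erin, Alice can't be 9.
So Erin = 1.

1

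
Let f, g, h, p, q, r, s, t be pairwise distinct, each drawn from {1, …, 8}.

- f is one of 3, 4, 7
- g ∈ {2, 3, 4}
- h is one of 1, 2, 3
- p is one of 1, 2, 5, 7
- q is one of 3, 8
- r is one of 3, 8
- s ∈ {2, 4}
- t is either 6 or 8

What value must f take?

The 8 variables together cover exactly {1, 2, 3, 4, 5, 6, 7, 8} — 8 values for 8 variables — and 5 appears only in p's list, so p = 5.
The 7 still-open variables draw from only 7 values {1, 2, 3, 4, 6, 7, 8}, so each is used; only h can be 1, hence h = 1.
The 6 still-open variables together cover exactly {2, 3, 4, 6, 7, 8} — 6 values for 6 variables — and 6 appears only in t's list, so t = 6.
The 5 still-open variables together cover exactly {2, 3, 4, 7, 8} — 5 values for 5 variables — and 7 appears only in f's list, so f = 7.

7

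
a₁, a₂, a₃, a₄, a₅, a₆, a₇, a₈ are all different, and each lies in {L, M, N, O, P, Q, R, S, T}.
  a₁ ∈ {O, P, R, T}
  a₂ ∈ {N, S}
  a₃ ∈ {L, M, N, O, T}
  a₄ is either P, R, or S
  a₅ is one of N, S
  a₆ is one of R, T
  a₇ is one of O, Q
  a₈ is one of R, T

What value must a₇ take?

a₂ and a₅ share exactly the 2 values {N, S}; by pigeonhole those values go to them, so strike N, S from a₃, a₄.
a₆ and a₈ between them cover only {R, T} — a naked pair. Remove those values from a₁, a₃, a₄.
a₄ must be P (only option left). Remove P from a₁.
That leaves a₁ = O. So a₃, a₇ can't be O.
So a₇ = Q.

Q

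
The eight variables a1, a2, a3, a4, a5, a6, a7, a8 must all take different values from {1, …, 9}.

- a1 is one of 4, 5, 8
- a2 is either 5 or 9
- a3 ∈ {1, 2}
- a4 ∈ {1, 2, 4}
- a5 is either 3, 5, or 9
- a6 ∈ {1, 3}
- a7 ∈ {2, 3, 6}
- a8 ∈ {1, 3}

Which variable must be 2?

The 8 variables draw from only 8 values {1, 2, 3, 4, 5, 6, 8, 9}, so each is used; only a7 can be 6, hence a7 = 6.
The 7 still-open variables draw from only 7 values {1, 2, 3, 4, 5, 8, 9}, so each is used; only a1 can be 8, hence a1 = 8.
Among the 6 still-open variables, 4 fits only a4 (and all 6 values in {1, 2, 3, 4, 5, 9} must be used), so a4 = 4.
The 5 still-open variables together cover exactly {1, 2, 3, 5, 9} — 5 values for 5 variables — and 2 appears only in a3's list, so a3 = 2.

a3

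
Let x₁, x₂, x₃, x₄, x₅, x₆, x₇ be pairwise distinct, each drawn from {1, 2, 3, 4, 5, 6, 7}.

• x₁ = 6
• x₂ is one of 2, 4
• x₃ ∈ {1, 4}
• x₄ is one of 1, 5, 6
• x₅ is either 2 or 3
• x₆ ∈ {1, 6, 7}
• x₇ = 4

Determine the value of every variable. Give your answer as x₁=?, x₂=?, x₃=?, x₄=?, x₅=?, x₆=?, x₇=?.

x₁=6, x₂=2, x₃=1, x₄=5, x₅=3, x₆=7, x₇=4

x₁'s domain is down to {6}, so x₁ = 6. Eliminate 6 elsewhere: x₄, x₆.
x₇ must be 4 (only option left). Remove 4 from x₂, x₃.
x₂ must be 2 (only option left). Strike 2 from x₅.
That leaves x₃ = 1. So x₄, x₆ can't be 1.
x₄ must be 5 (only option left).
x₅'s domain is down to {3}, so x₅ = 3.
x₆'s domain is down to {7}, so x₆ = 7.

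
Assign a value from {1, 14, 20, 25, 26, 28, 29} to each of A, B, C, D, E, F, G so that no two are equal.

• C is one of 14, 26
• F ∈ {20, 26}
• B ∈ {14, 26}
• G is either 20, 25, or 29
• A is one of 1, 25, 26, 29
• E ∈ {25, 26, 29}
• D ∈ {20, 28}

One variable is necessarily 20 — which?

F

The 7 variables together cover exactly {1, 14, 20, 25, 26, 28, 29} — 7 values for 7 variables — and 1 appears only in A's list, so A = 1.
Among the 6 still-open variables, 28 fits only D (and all 6 values in {14, 20, 25, 26, 28, 29} must be used), so D = 28.
B and C between them cover only {14, 26} — a naked pair. Remove those values from E, F.
So 20 goes to F.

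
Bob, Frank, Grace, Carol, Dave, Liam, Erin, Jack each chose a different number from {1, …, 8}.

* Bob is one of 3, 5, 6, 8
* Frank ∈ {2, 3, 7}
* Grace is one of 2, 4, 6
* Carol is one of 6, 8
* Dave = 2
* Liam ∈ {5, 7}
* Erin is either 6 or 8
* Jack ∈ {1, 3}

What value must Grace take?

4

Dave has just one choice, so Dave = 2. Strike 2 from Frank, Grace.
Among the 7 still-open variables, 1 fits only Jack (and all 7 values in {1, 3, 4, 5, 6, 7, 8} must be used), so Jack = 1.
The 6 still-open variables together cover exactly {3, 4, 5, 6, 7, 8} — 6 values for 6 variables — and 4 appears only in Grace's list, so Grace = 4.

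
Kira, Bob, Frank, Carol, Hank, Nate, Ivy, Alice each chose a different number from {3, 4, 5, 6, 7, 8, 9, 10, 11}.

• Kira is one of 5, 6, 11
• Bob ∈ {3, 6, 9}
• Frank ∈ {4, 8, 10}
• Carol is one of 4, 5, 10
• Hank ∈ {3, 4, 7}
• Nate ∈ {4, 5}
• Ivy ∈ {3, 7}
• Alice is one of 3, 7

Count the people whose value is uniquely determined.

Ivy and Alice between them cover only {3, 7} — a naked pair. Remove those values from Bob, Hank.
Hank must be 4 (only option left). So Frank, Carol, Nate can't be 4.
That leaves Nate = 5. Strike 5 from Kira, Carol.
That leaves Carol = 10. Eliminate 10 elsewhere: Frank.
Frank's domain is down to {8}, so Frank = 8.
Determined: Frank=8, Carol=10, Hank=4, Nate=5. The other people each still have more than one consistent value. That makes 4.

4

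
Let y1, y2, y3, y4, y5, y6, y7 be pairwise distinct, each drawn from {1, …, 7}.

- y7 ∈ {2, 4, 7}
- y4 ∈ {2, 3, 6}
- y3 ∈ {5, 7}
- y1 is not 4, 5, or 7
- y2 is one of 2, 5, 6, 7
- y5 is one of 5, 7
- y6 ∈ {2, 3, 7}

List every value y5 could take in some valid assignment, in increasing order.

The 7 variables draw from only 7 values {1, 2, 3, 4, 5, 6, 7}, so each is used; only y1 can be 1, hence y1 = 1.
Among the 6 still-open variables, 4 fits only y7 (and all 6 values in {2, 3, 4, 5, 6, 7} must be used), so y7 = 4.
The 2 variables y3 and y5 are confined to {5, 7}, which locks those values in; drop them from y2, y6.
No further eliminations apply; y5 can still be any of 5, 7.

5, 7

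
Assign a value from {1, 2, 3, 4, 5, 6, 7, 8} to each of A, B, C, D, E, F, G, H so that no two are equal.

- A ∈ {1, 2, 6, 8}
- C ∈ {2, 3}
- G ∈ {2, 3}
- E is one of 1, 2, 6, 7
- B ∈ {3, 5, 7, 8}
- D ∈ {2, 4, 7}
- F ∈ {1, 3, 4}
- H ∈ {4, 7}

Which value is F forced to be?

Among the 8 variables, 5 fits only B (and all 8 values in {1, 2, 3, 4, 5, 6, 7, 8} must be used), so B = 5.
The 7 still-open variables together cover exactly {1, 2, 3, 4, 6, 7, 8} — 7 values for 7 variables — and 8 appears only in A's list, so A = 8.
Among the 6 still-open variables, 6 fits only E (and all 6 values in {1, 2, 3, 4, 6, 7} must be used), so E = 6.
The 5 still-open variables together cover exactly {1, 2, 3, 4, 7} — 5 values for 5 variables — and 1 appears only in F's list, so F = 1.

1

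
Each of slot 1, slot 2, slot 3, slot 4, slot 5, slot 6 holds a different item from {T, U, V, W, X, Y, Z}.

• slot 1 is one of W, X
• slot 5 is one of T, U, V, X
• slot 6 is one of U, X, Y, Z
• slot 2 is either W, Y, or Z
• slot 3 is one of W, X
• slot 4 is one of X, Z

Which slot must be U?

slot 6

slot 1 and slot 3 between them cover only {W, X} — a naked pair. Remove those values from slot 2, slot 4, slot 5, slot 6.
That leaves slot 4 = Z. So slot 2, slot 6 can't be Z.
slot 2's domain is down to {Y}, so slot 2 = Y. Remove Y from slot 6.
So U goes to slot 6.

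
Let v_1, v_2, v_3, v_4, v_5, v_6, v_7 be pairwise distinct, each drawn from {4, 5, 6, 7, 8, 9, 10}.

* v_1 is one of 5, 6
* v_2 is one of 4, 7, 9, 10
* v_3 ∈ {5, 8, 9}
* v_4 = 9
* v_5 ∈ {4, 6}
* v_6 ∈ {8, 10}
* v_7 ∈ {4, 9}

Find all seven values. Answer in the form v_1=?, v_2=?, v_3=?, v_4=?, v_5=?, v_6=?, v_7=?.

v_4 has just one choice, so v_4 = 9. Eliminate 9 elsewhere: v_2, v_3, v_7.
v_7 has just one choice, so v_7 = 4. Eliminate 4 elsewhere: v_2, v_5.
v_5's domain is down to {6}, so v_5 = 6. Remove 6 from v_1.
v_1 must be 5 (only option left). Eliminate 5 elsewhere: v_3.
v_3 has just one choice, so v_3 = 8. So v_6 can't be 8.
That leaves v_6 = 10. Eliminate 10 elsewhere: v_2.
v_2's domain is down to {7}, so v_2 = 7.

v_1=5, v_2=7, v_3=8, v_4=9, v_5=6, v_6=10, v_7=4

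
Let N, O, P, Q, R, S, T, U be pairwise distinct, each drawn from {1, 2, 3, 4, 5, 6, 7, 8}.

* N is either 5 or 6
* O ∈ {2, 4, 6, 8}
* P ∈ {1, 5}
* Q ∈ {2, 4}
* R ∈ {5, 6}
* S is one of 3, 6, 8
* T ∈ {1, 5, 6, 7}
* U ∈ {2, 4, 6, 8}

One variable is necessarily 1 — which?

P

The 8 variables together cover exactly {1, 2, 3, 4, 5, 6, 7, 8} — 8 values for 8 variables — and 3 appears only in S's list, so S = 3.
The 7 still-open variables together cover exactly {1, 2, 4, 5, 6, 7, 8} — 7 values for 7 variables — and 7 appears only in T's list, so T = 7.
The 6 still-open variables draw from only 6 values {1, 2, 4, 5, 6, 8}, so each is used; only P can be 1, hence P = 1.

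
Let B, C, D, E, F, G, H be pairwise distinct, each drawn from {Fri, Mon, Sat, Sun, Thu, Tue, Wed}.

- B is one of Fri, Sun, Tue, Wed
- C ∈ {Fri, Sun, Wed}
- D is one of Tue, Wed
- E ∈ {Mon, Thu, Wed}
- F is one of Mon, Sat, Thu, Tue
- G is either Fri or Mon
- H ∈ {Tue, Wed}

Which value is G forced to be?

Mon

Among the 7 variables, Sat fits only F (and all 7 values in {Fri, Mon, Sat, Sun, Thu, Tue, Wed} must be used), so F = Sat.
The 6 still-open variables draw from only 6 values {Fri, Mon, Sun, Thu, Tue, Wed}, so each is used; only E can be Thu, hence E = Thu.
Among the 5 still-open variables, Mon fits only G (and all 5 values in {Fri, Mon, Sun, Tue, Wed} must be used), so G = Mon.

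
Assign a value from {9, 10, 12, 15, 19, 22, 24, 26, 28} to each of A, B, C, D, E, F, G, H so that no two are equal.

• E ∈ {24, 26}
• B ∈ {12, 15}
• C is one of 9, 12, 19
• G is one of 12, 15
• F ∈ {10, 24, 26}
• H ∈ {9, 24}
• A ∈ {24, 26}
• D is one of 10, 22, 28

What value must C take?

19

A and E share exactly the 2 values {24, 26}; by pigeonhole those values go to them, so strike 24, 26 from F, H.
F has just one choice, so F = 10. So D can't be 10.
That leaves H = 9. So C can't be 9.
B and G between them cover only {12, 15} — a naked pair. Remove those values from C.
So C = 19.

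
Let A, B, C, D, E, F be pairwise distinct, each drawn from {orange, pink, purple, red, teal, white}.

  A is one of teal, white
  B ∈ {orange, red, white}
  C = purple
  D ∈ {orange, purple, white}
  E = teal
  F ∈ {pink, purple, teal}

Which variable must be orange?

C's domain is down to {purple}, so C = purple. Strike purple from D, F.
E has just one choice, so E = teal. Remove teal from A, F.
F must be pink (only option left).
A's domain is down to {white}, so A = white. Eliminate white elsewhere: B, D.
So orange goes to D.

D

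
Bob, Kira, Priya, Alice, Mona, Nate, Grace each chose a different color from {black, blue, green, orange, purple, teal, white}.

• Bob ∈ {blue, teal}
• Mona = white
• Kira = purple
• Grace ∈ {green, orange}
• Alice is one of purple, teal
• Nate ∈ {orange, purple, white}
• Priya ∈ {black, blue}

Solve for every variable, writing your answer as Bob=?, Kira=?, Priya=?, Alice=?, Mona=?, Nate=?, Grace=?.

Kira has just one choice, so Kira = purple. Eliminate purple elsewhere: Alice, Nate.
That leaves Alice = teal. Strike teal from Bob.
Mona must be white (only option left). Strike white from Nate.
Nate has just one choice, so Nate = orange. Strike orange from Grace.
Grace's domain is down to {green}, so Grace = green.
Bob's domain is down to {blue}, so Bob = blue. So Priya can't be blue.
Priya's domain is down to {black}, so Priya = black.

Bob=blue, Kira=purple, Priya=black, Alice=teal, Mona=white, Nate=orange, Grace=green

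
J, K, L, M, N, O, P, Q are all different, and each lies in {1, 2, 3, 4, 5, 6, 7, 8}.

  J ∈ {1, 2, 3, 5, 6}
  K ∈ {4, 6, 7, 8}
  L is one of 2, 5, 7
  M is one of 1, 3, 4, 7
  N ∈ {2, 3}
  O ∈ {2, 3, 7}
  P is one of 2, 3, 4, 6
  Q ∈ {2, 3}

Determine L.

The 8 variables draw from only 8 values {1, 2, 3, 4, 5, 6, 7, 8}, so each is used; only K can be 8, hence K = 8.
N and Q share exactly the 2 values {2, 3}; by pigeonhole those values go to them, so strike 2, 3 from J, L, M, O, P.
O has just one choice, so O = 7. So L, M can't be 7.
So L = 5.

5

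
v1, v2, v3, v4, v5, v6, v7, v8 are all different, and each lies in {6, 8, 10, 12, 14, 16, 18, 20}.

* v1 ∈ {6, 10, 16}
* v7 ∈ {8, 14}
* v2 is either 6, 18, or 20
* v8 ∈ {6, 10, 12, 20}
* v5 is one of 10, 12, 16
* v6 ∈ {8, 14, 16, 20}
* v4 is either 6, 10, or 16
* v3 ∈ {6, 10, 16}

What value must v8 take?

The 8 variables draw from only 8 values {6, 8, 10, 12, 14, 16, 18, 20}, so each is used; only v2 can be 18, hence v2 = 18.
The 3 variables v1, v3, v4 are confined to {6, 10, 16}, which locks those values in; drop them from v5, v6, v8.
That leaves v5 = 12. So v8 can't be 12.
So v8 = 20.

20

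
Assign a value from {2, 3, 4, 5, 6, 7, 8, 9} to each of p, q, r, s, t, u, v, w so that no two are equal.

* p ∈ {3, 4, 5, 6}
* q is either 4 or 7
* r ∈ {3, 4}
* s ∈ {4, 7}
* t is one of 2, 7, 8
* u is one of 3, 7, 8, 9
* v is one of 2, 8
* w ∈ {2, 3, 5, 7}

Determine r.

3

Among the 8 variables, 6 fits only p (and all 8 values in {2, 3, 4, 5, 6, 7, 8, 9} must be used), so p = 6.
Among the 7 still-open variables, 5 fits only w (and all 7 values in {2, 3, 4, 5, 7, 8, 9} must be used), so w = 5.
The 6 still-open variables together cover exactly {2, 3, 4, 7, 8, 9} — 6 values for 6 variables — and 9 appears only in u's list, so u = 9.
Among the 5 still-open variables, 3 fits only r (and all 5 values in {2, 3, 4, 7, 8} must be used), so r = 3.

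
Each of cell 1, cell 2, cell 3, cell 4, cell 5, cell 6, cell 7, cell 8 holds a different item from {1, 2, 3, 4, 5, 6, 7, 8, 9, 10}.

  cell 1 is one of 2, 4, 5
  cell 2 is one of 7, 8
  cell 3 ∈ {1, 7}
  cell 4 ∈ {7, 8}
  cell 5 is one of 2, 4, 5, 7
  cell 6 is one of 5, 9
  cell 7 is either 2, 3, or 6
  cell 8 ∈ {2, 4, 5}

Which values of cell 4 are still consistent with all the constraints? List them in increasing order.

cell 2 and cell 4 share exactly the 2 values {7, 8}; by pigeonhole those values go to them, so strike 7, 8 from cell 3, cell 5.
cell 3 has just one choice, so cell 3 = 1.
cell 1, cell 5, cell 8 share exactly the 3 values {2, 4, 5}; by pigeonhole those values go to them, so strike 2, 4, 5 from cell 6, cell 7.
cell 6's domain is down to {9}, so cell 6 = 9.
No further eliminations apply; cell 4 can still be any of 7, 8.

7, 8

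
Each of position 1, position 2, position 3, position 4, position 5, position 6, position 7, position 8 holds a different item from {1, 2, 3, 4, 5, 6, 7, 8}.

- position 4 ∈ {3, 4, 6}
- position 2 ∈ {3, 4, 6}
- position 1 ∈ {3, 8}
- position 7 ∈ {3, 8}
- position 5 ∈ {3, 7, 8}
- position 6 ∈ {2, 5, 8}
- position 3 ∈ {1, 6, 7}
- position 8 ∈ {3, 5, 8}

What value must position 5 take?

The 8 variables draw from only 8 values {1, 2, 3, 4, 5, 6, 7, 8}, so each is used; only position 3 can be 1, hence position 3 = 1.
The 7 still-open variables draw from only 7 values {2, 3, 4, 5, 6, 7, 8}, so each is used; only position 6 can be 2, hence position 6 = 2.
The 6 still-open variables draw from only 6 values {3, 4, 5, 6, 7, 8}, so each is used; only position 8 can be 5, hence position 8 = 5.
The 5 still-open variables draw from only 5 values {3, 4, 6, 7, 8}, so each is used; only position 5 can be 7, hence position 5 = 7.

7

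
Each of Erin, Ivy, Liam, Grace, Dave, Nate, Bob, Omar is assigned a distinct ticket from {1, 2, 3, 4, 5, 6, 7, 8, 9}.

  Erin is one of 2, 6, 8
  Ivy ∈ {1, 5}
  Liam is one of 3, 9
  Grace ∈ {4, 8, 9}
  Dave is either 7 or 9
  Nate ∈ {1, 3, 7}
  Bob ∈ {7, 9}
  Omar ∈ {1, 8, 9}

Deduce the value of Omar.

The 2 variables Dave and Bob are confined to {7, 9}, which locks those values in; drop them from Liam, Grace, Nate, Omar.
Liam must be 3 (only option left). Eliminate 3 elsewhere: Nate.
That leaves Nate = 1. Remove 1 from Ivy, Omar.
So Omar = 8.

8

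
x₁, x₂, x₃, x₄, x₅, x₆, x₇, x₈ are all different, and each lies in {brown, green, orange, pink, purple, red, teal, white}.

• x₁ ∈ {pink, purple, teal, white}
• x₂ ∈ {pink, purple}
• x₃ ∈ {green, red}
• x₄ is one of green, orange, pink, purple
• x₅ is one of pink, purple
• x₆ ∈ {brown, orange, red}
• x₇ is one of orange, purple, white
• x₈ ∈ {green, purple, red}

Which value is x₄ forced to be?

orange

The 8 variables draw from only 8 values {brown, green, orange, pink, purple, red, teal, white}, so each is used; only x₆ can be brown, hence x₆ = brown.
The 7 still-open variables draw from only 7 values {green, orange, pink, purple, red, teal, white}, so each is used; only x₁ can be teal, hence x₁ = teal.
The 6 still-open variables together cover exactly {green, orange, pink, purple, red, white} — 6 values for 6 variables — and white appears only in x₇'s list, so x₇ = white.
The 5 still-open variables together cover exactly {green, orange, pink, purple, red} — 5 values for 5 variables — and orange appears only in x₄'s list, so x₄ = orange.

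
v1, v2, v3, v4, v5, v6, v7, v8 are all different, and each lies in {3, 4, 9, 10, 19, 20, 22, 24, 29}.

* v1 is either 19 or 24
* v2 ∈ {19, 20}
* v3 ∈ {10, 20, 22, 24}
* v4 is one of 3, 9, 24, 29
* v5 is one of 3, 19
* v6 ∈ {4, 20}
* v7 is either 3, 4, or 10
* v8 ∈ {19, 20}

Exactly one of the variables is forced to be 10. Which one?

v7

The 2 variables v2 and v8 are confined to {19, 20}, which locks those values in; drop them from v1, v3, v5, v6.
v1 must be 24 (only option left). Remove 24 from v3, v4.
v5's domain is down to {3}, so v5 = 3. Eliminate 3 elsewhere: v4, v7.
v6 has just one choice, so v6 = 4. Strike 4 from v7.
So 10 goes to v7.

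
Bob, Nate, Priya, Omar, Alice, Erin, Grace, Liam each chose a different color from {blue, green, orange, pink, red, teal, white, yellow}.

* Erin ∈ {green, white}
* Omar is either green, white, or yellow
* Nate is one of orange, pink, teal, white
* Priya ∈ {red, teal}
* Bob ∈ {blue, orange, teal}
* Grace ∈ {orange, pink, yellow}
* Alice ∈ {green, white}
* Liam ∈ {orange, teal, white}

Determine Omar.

yellow

The 8 variables draw from only 8 values {blue, green, orange, pink, red, teal, white, yellow}, so each is used; only Bob can be blue, hence Bob = blue.
The 7 still-open variables together cover exactly {green, orange, pink, red, teal, white, yellow} — 7 values for 7 variables — and red appears only in Priya's list, so Priya = red.
The 2 variables Alice and Erin are confined to {green, white}, which locks those values in; drop them from Nate, Omar, Liam.
So Omar = yellow.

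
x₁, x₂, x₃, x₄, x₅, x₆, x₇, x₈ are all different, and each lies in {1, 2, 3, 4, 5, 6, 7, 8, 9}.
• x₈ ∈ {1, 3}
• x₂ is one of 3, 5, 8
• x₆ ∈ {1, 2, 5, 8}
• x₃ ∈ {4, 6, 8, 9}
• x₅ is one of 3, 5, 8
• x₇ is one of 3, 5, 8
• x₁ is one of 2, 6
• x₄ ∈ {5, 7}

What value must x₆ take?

2

The 3 variables x₂, x₅, x₇ are confined to {3, 5, 8}, which locks those values in; drop them from x₃, x₄, x₆, x₈.
x₄'s domain is down to {7}, so x₄ = 7.
x₈ must be 1 (only option left). Eliminate 1 elsewhere: x₆.
So x₆ = 2.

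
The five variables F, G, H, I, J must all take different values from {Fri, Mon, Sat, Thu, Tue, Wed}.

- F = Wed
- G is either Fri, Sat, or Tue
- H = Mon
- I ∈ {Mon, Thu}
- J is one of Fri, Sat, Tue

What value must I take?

F has just one choice, so F = Wed.
That leaves H = Mon. Eliminate Mon elsewhere: I.
So I = Thu.

Thu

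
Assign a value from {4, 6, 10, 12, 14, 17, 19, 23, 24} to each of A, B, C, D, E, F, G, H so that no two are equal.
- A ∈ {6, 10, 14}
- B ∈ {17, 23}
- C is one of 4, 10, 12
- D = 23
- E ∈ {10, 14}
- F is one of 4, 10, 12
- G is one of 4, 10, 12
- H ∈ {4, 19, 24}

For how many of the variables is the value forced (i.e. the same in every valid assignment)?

D must be 23 (only option left). So B can't be 23.
That leaves B = 17.
C, F, G between them cover only {4, 10, 12} — a naked triple. Remove those values from A, E, H.
E must be 14 (only option left). So A can't be 14.
A must be 6 (only option left).
Determined: A=6, B=17, D=23, E=14. The other variables each still have more than one consistent value. That makes 4.

4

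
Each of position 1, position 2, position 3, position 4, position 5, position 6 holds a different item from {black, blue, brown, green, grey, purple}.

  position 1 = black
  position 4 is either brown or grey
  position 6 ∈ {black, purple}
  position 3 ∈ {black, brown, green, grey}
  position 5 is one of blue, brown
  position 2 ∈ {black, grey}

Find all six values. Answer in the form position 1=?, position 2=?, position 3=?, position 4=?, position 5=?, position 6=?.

position 1=black, position 2=grey, position 3=green, position 4=brown, position 5=blue, position 6=purple

position 1 must be black (only option left). Eliminate black elsewhere: position 2, position 3, position 6.
That leaves position 2 = grey. So position 3, position 4 can't be grey.
position 4's domain is down to {brown}, so position 4 = brown. Strike brown from position 3, position 5.
position 5 must be blue (only option left).
That leaves position 6 = purple.
position 3 must be green (only option left).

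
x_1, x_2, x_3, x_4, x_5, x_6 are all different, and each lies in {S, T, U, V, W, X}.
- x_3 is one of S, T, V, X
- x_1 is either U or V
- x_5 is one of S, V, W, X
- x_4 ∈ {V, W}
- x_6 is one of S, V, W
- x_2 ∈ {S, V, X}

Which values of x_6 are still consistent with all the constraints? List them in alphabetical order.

The 6 variables draw from only 6 values {S, T, U, V, W, X}, so each is used; only x_3 can be T, hence x_3 = T.
The 5 still-open variables together cover exactly {S, U, V, W, X} — 5 values for 5 variables — and U appears only in x_1's list, so x_1 = U.
No further eliminations apply; x_6 can still be any of S, V, W.

S, V, W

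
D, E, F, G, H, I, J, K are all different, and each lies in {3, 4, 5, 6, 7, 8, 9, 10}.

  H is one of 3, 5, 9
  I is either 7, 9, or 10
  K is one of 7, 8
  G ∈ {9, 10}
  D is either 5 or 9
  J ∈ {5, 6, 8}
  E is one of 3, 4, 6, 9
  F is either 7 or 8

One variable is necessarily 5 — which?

Among the 8 variables, 4 fits only E (and all 8 values in {3, 4, 5, 6, 7, 8, 9, 10} must be used), so E = 4.
The 7 still-open variables draw from only 7 values {3, 5, 6, 7, 8, 9, 10}, so each is used; only H can be 3, hence H = 3.
The 6 still-open variables draw from only 6 values {5, 6, 7, 8, 9, 10}, so each is used; only J can be 6, hence J = 6.
The 5 still-open variables together cover exactly {5, 7, 8, 9, 10} — 5 values for 5 variables — and 5 appears only in D's list, so D = 5.

D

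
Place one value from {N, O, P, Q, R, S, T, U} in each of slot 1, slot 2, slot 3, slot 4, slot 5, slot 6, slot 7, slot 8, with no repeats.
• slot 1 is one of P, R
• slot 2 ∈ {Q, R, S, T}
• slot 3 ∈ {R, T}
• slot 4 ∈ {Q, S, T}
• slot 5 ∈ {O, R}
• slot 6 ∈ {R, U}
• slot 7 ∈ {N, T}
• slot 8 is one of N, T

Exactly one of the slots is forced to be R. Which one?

slot 3

Among the 8 variables, O fits only slot 5 (and all 8 values in {N, O, P, Q, R, S, T, U} must be used), so slot 5 = O.
The 7 still-open variables draw from only 7 values {N, P, Q, R, S, T, U}, so each is used; only slot 1 can be P, hence slot 1 = P.
The 6 still-open variables together cover exactly {N, Q, R, S, T, U} — 6 values for 6 variables — and U appears only in slot 6's list, so slot 6 = U.
The 2 variables slot 7 and slot 8 are confined to {N, T}, which locks those values in; drop them from slot 2, slot 3, slot 4.
So R goes to slot 3.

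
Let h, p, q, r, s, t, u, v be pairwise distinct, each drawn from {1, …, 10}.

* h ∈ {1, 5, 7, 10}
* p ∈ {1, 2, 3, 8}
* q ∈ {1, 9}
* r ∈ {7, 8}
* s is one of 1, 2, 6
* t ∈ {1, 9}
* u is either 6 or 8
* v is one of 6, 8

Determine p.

q and t between them cover only {1, 9} — a naked pair. Remove those values from h, p, s.
u and v share exactly the 2 values {6, 8}; by pigeonhole those values go to them, so strike 6, 8 from p, r, s.
r has just one choice, so r = 7. Eliminate 7 elsewhere: h.
s has just one choice, so s = 2. Eliminate 2 elsewhere: p.
So p = 3.

3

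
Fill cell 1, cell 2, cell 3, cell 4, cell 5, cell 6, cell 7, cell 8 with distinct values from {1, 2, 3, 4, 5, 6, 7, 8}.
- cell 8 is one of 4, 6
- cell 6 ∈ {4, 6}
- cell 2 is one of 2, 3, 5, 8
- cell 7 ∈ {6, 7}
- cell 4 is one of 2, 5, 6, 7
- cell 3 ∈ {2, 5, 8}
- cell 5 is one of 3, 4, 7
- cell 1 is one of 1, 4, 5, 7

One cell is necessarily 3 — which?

cell 5

Among the 8 variables, 1 fits only cell 1 (and all 8 values in {1, 2, 3, 4, 5, 6, 7, 8} must be used), so cell 1 = 1.
cell 6 and cell 8 between them cover only {4, 6} — a naked pair. Remove those values from cell 4, cell 5, cell 7.
cell 7's domain is down to {7}, so cell 7 = 7. Strike 7 from cell 4, cell 5.
So 3 goes to cell 5.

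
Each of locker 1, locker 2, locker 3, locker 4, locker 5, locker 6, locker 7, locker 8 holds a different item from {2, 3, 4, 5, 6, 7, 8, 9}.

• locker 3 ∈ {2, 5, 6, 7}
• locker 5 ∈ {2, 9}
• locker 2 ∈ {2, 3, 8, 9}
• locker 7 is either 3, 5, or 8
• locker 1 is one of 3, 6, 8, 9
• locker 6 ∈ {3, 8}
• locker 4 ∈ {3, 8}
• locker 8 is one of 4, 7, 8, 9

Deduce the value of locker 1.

Among the 8 variables, 4 fits only locker 8 (and all 8 values in {2, 3, 4, 5, 6, 7, 8, 9} must be used), so locker 8 = 4.
Among the 7 still-open variables, 7 fits only locker 3 (and all 7 values in {2, 3, 5, 6, 7, 8, 9} must be used), so locker 3 = 7.
Among the 6 still-open variables, 5 fits only locker 7 (and all 6 values in {2, 3, 5, 6, 8, 9} must be used), so locker 7 = 5.
Among the 5 still-open variables, 6 fits only locker 1 (and all 5 values in {2, 3, 6, 8, 9} must be used), so locker 1 = 6.

6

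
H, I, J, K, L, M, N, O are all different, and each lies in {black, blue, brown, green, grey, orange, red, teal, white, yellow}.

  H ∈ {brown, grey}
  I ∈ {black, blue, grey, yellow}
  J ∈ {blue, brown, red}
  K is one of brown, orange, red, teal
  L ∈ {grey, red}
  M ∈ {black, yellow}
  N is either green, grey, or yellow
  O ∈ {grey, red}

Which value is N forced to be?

L and O between them cover only {grey, red} — a naked pair. Remove those values from H, I, J, K, N.
H's domain is down to {brown}, so H = brown. Eliminate brown elsewhere: J, K.
That leaves J = blue. Remove blue from I.
I and M share exactly the 2 values {black, yellow}; by pigeonhole those values go to them, so strike black, yellow from N.
So N = green.

green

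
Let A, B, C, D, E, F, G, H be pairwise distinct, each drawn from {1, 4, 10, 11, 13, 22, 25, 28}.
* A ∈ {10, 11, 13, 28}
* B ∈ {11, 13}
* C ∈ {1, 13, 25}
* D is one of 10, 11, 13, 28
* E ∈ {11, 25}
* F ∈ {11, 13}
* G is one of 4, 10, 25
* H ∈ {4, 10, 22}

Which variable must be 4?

G

The 8 variables draw from only 8 values {1, 4, 10, 11, 13, 22, 25, 28}, so each is used; only C can be 1, hence C = 1.
The 7 still-open variables draw from only 7 values {4, 10, 11, 13, 22, 25, 28}, so each is used; only H can be 22, hence H = 22.
The 6 still-open variables draw from only 6 values {4, 10, 11, 13, 25, 28}, so each is used; only G can be 4, hence G = 4.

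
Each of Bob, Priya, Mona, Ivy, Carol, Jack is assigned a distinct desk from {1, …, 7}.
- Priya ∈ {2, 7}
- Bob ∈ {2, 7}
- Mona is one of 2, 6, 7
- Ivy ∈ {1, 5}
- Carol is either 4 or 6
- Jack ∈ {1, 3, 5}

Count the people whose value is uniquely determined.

2

Bob and Priya share exactly the 2 values {2, 7}; by pigeonhole those values go to them, so strike 2, 7 from Mona.
That leaves Mona = 6. Remove 6 from Carol.
That leaves Carol = 4.
Determined: Mona=6, Carol=4. The other people each still have more than one consistent value. That makes 2.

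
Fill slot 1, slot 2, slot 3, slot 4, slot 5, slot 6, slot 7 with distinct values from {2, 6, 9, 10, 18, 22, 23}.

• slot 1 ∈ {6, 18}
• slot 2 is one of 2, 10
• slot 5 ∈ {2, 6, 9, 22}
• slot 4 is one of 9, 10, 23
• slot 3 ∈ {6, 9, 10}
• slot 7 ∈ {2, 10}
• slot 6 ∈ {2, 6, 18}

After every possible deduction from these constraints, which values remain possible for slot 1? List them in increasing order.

6, 18

The 7 variables together cover exactly {2, 6, 9, 10, 18, 22, 23} — 7 values for 7 variables — and 22 appears only in slot 5's list, so slot 5 = 22.
The 6 still-open variables draw from only 6 values {2, 6, 9, 10, 18, 23}, so each is used; only slot 4 can be 23, hence slot 4 = 23.
Among the 5 still-open variables, 9 fits only slot 3 (and all 5 values in {2, 6, 9, 10, 18} must be used), so slot 3 = 9.
The 2 variables slot 2 and slot 7 are confined to {2, 10}, which locks those values in; drop them from slot 6.
No further eliminations apply; slot 1 can still be any of 6, 18.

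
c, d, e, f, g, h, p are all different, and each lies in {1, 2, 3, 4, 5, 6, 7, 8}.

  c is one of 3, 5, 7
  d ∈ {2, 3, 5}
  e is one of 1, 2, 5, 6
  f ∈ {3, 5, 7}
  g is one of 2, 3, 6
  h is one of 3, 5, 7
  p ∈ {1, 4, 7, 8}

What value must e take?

c, f, h between them cover only {3, 5, 7} — a naked triple. Remove those values from d, e, g, p.
That leaves d = 2. Strike 2 from e, g.
g's domain is down to {6}, so g = 6. So e can't be 6.
So e = 1.

1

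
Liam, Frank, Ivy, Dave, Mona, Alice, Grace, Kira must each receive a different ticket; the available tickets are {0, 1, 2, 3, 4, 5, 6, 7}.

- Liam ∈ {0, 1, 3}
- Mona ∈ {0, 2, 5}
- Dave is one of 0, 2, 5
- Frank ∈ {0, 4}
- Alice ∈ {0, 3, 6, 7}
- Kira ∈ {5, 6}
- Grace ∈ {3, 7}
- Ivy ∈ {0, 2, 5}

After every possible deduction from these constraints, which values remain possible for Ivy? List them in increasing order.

0, 2, 5

The 8 variables together cover exactly {0, 1, 2, 3, 4, 5, 6, 7} — 8 values for 8 variables — and 1 appears only in Liam's list, so Liam = 1.
The 7 still-open variables draw from only 7 values {0, 2, 3, 4, 5, 6, 7}, so each is used; only Frank can be 4, hence Frank = 4.
Ivy, Dave, Mona between them cover only {0, 2, 5} — a naked triple. Remove those values from Alice, Kira.
Kira has just one choice, so Kira = 6. Eliminate 6 elsewhere: Alice.
No further eliminations apply; Ivy can still be any of 0, 2, 5.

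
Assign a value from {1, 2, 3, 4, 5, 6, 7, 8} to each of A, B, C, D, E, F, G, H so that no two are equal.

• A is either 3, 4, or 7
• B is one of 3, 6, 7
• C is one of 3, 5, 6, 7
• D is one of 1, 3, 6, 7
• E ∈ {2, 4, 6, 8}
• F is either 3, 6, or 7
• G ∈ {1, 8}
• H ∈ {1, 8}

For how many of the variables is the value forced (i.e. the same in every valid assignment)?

The 8 variables draw from only 8 values {1, 2, 3, 4, 5, 6, 7, 8}, so each is used; only E can be 2, hence E = 2.
The 7 still-open variables together cover exactly {1, 3, 4, 5, 6, 7, 8} — 7 values for 7 variables — and 4 appears only in A's list, so A = 4.
Among the 6 still-open variables, 5 fits only C (and all 6 values in {1, 3, 5, 6, 7, 8} must be used), so C = 5.
The 2 variables G and H are confined to {1, 8}, which locks those values in; drop them from D.
Determined: A=4, C=5, E=2. The other variables each still have more than one consistent value. That makes 3.

3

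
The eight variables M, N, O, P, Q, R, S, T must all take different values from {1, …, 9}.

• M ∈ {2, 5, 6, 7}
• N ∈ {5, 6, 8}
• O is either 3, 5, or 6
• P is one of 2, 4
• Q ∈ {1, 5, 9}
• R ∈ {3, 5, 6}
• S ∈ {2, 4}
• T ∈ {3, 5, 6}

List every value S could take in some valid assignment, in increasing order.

The 2 variables P and S are confined to {2, 4}, which locks those values in; drop them from M.
O, R, T share exactly the 3 values {3, 5, 6}; by pigeonhole those values go to them, so strike 3, 5, 6 from M, N, Q.
M has just one choice, so M = 7.
That leaves N = 8.
No further eliminations apply; S can still be any of 2, 4.

2, 4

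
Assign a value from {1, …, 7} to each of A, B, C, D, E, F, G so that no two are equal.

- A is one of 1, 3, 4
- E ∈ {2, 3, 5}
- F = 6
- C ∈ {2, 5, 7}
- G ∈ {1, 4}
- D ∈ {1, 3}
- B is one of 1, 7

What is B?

F must be 6 (only option left).
A, D, G between them cover only {1, 3, 4} — a naked triple. Remove those values from B, E.
So B = 7.

7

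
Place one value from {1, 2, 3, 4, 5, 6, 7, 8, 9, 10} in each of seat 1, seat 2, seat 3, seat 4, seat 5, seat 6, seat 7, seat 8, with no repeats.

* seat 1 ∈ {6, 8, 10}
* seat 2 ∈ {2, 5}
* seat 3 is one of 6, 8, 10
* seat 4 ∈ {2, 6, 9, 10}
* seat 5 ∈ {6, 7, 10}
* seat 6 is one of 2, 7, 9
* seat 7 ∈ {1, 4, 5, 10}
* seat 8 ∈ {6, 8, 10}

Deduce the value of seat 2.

5

The 3 variables seat 1, seat 3, seat 8 are confined to {6, 8, 10}, which locks those values in; drop them from seat 4, seat 5, seat 7.
seat 5 must be 7 (only option left). Strike 7 from seat 6.
seat 4 and seat 6 share exactly the 2 values {2, 9}; by pigeonhole those values go to them, so strike 2, 9 from seat 2.
So seat 2 = 5.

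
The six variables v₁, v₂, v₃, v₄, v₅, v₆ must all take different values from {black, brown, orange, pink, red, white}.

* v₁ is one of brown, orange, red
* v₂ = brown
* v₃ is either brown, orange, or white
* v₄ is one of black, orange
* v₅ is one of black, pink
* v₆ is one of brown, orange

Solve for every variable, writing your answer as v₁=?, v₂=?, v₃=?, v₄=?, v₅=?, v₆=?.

v₁=red, v₂=brown, v₃=white, v₄=black, v₅=pink, v₆=orange

v₂ has just one choice, so v₂ = brown. Eliminate brown elsewhere: v₁, v₃, v₆.
v₆ must be orange (only option left). Eliminate orange elsewhere: v₁, v₃, v₄.
v₁ must be red (only option left).
v₃'s domain is down to {white}, so v₃ = white.
v₄'s domain is down to {black}, so v₄ = black. Strike black from v₅.
That leaves v₅ = pink.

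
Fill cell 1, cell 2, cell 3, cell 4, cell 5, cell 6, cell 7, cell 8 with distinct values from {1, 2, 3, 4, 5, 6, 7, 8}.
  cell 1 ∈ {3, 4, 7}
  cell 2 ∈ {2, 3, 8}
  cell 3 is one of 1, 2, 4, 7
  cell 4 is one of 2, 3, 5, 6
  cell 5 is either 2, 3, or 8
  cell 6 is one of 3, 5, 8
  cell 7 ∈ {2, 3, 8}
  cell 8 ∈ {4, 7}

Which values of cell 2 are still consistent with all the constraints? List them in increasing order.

The 8 variables together cover exactly {1, 2, 3, 4, 5, 6, 7, 8} — 8 values for 8 variables — and 1 appears only in cell 3's list, so cell 3 = 1.
The 7 still-open variables together cover exactly {2, 3, 4, 5, 6, 7, 8} — 7 values for 7 variables — and 6 appears only in cell 4's list, so cell 4 = 6.
The 6 still-open variables draw from only 6 values {2, 3, 4, 5, 7, 8}, so each is used; only cell 6 can be 5, hence cell 6 = 5.
The 3 variables cell 2, cell 5, cell 7 are confined to {2, 3, 8}, which locks those values in; drop them from cell 1.
No further eliminations apply; cell 2 can still be any of 2, 3, 8.

2, 3, 8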